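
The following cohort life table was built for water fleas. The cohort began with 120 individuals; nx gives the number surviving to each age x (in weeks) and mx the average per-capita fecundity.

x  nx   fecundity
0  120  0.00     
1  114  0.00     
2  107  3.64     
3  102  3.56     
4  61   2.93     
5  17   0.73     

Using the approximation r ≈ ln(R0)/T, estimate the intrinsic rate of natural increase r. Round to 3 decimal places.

0.736

lx = nx/n0 = nx/120: 1, 0.95, 0.89167…, 0.85, 0.50833…, 0.14167…
R0 = Σ lx·mx = 0 + 0 + 3.24567… + 3.026 + 1.48942… + 0.10342… = 7.8645…
Σ x·lx·mx = 22.044083…; T = 22.044083…/7.8645… = 2.80299…
r ≈ ln(R0)/T = ln(7.8645…)/2.80299… = 0.73577… → 0.736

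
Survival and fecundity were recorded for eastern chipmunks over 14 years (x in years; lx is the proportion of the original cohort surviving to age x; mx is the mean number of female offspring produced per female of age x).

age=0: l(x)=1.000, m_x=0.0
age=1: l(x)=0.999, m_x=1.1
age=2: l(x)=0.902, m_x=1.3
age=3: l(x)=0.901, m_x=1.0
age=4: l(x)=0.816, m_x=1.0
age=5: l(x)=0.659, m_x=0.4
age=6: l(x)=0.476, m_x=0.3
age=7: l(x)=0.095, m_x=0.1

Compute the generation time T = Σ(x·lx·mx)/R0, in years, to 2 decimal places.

lx·mx: 0, 1.0989, 1.1726, 0.901, 0.816, 0.2636, 0.1428, 0.0095 → R0 = 4.4044
x·lx·mx: 0, 1.0989, 2.3452, 2.703, 3.264, 1.318, 0.8568, 0.0665 → Σ = 11.6524
T = 11.6524 / 4.4044 = 2.645627… → 2.65

2.65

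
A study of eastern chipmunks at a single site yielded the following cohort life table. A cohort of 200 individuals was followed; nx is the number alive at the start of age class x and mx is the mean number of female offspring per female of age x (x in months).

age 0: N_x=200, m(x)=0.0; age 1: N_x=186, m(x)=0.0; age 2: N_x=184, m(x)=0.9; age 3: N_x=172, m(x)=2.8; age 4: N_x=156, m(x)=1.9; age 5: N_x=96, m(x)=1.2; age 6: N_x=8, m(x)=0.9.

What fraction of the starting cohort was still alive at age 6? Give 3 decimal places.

l_6 = n_6/n_0 = 8/200 = 0.04 → 0.040

0.040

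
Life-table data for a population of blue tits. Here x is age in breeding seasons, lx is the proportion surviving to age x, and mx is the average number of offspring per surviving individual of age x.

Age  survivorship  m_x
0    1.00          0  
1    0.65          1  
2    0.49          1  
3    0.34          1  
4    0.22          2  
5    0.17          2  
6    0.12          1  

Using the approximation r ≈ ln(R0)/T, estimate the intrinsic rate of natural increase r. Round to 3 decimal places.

R0 = Σ lx·mx = 0 + 0.65 + 0.49 + 0.34 + 0.44 + 0.34 + 0.12 = 2.38
Σ x·lx·mx = 6.83; T = 6.83/2.38 = 2.86975…
r ≈ ln(R0)/T = ln(2.38)/2.86975… = 0.30215… → 0.302

0.302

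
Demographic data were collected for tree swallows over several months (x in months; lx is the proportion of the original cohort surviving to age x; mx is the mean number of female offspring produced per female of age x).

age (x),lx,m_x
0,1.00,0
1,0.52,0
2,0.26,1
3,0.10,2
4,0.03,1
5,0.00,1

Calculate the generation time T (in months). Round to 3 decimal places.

2.531

lx·mx: 0, 0, 0.26, 0.2, 0.03, 0 → R0 = 0.49
x·lx·mx: 0, 0, 0.52, 0.6, 0.12, 0 → Σ = 1.24
T = 1.24 / 0.49 = 2.530612… → 2.531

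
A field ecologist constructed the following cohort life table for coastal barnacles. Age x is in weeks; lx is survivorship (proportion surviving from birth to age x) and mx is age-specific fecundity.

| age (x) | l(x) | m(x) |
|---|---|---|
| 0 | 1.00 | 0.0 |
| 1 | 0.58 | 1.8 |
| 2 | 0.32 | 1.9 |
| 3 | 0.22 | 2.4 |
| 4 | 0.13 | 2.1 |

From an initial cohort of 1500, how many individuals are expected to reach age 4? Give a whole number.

195

Expected survivors = N0 · l_4 = 1500 × 0.13 = 195 → 195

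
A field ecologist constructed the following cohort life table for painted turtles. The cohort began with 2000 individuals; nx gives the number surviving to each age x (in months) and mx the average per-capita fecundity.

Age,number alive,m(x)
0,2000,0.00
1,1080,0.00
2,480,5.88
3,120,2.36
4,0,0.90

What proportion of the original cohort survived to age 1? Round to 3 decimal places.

0.540

l_1 = n_1/n_0 = 1080/2000 = 0.54 → 0.540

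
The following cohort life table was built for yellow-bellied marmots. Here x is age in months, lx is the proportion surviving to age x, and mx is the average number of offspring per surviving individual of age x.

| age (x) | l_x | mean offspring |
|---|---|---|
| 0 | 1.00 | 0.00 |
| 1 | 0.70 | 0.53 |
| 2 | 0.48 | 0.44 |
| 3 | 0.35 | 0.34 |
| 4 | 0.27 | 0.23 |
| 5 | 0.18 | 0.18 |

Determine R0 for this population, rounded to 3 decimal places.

lx·mx by age: 0, 0.371, 0.2112, 0.119, 0.0621, 0.0324
R0 = Σ lx·mx = 0.7957 → 0.796

0.796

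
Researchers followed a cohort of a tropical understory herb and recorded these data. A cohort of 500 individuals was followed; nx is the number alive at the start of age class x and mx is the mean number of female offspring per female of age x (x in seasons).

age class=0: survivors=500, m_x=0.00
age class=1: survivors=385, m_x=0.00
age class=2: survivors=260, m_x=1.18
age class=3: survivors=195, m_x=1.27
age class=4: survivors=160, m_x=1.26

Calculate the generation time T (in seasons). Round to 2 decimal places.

lx = nx/n0 = nx/500: 1, 0.77, 0.52, 0.39, 0.32
lx·mx: 0, 0, 0.6136, 0.4953, 0.4032 → R0 = 1.5121
x·lx·mx: 0, 0, 1.2272, 1.4859, 1.6128 → Σ = 4.3259
T = 4.3259 / 1.5121 = 2.860856… → 2.86

2.86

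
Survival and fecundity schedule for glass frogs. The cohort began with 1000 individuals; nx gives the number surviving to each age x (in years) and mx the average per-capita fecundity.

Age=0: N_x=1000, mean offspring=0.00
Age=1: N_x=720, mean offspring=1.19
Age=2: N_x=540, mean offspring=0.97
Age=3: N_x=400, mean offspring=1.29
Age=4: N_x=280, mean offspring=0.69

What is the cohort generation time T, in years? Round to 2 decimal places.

2.02

lx = nx/n0 = nx/1000: 1, 0.72, 0.54, 0.4, 0.28
lx·mx: 0, 0.8568, 0.5238, 0.516, 0.1932 → R0 = 2.0898
x·lx·mx: 0, 0.8568, 1.0476, 1.548, 0.7728 → Σ = 4.2252
T = 4.2252 / 2.0898 = 2.02182… → 2.02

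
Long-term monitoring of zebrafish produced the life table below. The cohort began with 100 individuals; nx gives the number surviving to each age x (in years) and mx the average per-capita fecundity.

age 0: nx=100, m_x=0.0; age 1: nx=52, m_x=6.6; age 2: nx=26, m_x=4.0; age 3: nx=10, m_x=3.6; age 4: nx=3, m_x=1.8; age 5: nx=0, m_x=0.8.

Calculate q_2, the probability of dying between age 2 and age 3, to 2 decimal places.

lx = nx/n0 = nx/100: 1, 0.52, 0.26, 0.1, 0.03, 0
q_2 = (l_2 − l_3) / l_2 = (0.26 − 0.1) / 0.26
     = 0.16 / 0.26 = 0.615385… → 0.62

0.62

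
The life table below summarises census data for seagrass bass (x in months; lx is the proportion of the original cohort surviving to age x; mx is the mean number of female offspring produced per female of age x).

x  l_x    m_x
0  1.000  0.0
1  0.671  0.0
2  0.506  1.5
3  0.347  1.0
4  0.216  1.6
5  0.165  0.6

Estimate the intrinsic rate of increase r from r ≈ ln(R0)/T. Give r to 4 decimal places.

R0 = Σ lx·mx = 0 + 0 + 0.759 + 0.347 + 0.3456 + 0.099 = 1.5506
Σ x·lx·mx = 4.4364; T = 4.4364/1.5506 = 2.86109…
r ≈ ln(R0)/T = ln(1.5506)/2.86109… = 0.153313… → 0.1533

0.1533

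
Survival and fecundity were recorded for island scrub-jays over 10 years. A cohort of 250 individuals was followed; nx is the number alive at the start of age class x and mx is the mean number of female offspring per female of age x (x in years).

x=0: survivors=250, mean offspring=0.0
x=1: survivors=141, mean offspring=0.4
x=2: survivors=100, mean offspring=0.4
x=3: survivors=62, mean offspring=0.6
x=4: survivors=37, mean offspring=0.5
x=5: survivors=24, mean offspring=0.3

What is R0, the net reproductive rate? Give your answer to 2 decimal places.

lx = nx/n0 = nx/250: 1, 0.564, 0.4, 0.248, 0.148, 0.096
lx·mx by age: 0, 0.2256, 0.16, 0.1488, 0.074, 0.0288
R0 = Σ lx·mx = 0.6372 → 0.64

0.64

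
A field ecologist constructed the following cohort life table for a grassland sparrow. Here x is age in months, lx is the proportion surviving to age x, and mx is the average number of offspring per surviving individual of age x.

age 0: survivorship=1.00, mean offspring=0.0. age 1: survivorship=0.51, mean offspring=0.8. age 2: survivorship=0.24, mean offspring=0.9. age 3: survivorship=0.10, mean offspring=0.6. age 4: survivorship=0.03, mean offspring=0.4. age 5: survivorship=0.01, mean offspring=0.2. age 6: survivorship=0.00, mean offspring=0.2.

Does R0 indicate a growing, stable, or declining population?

R0 = Σ lx·mx = 0 + 0.408 + 0.216 + 0.06 + 0.012 + 0.002 + 0 = 0.698
R0 < 1, so the population is declining.

declining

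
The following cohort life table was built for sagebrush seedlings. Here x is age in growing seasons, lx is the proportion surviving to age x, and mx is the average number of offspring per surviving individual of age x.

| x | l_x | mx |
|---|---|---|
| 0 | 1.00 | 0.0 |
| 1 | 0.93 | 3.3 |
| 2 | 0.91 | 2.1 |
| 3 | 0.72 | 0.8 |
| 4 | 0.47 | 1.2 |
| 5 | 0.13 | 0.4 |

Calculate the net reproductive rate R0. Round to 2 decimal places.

lx·mx by age: 0, 3.069, 1.911, 0.576, 0.564, 0.052
R0 = Σ lx·mx = 6.172 → 6.17

6.17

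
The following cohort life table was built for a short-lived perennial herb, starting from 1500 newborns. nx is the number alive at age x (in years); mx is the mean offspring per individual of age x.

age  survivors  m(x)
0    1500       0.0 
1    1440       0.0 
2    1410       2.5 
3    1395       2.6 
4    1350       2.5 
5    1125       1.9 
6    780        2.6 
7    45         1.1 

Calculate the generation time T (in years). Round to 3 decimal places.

3.706

lx = nx/n0 = nx/1500: 1, 0.96, 0.94, 0.93, 0.9, 0.75, 0.52, 0.03
lx·mx: 0, 0, 2.35, 2.418, 2.25, 1.425, 1.352, 0.033 → R0 = 9.828
x·lx·mx: 0, 0, 4.7, 7.254, 9, 7.125, 8.112, 0.231 → Σ = 36.422
T = 36.422 / 9.828 = 3.705942… → 3.706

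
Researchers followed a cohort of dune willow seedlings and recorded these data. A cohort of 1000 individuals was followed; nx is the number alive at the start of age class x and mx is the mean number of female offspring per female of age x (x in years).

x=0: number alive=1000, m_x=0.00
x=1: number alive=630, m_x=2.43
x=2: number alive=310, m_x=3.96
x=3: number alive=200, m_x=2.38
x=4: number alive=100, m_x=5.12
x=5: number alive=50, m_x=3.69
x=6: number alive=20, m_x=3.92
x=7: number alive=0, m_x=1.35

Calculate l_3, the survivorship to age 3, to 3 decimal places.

l_3 = n_3/n_0 = 200/1000 = 0.2 → 0.200

0.200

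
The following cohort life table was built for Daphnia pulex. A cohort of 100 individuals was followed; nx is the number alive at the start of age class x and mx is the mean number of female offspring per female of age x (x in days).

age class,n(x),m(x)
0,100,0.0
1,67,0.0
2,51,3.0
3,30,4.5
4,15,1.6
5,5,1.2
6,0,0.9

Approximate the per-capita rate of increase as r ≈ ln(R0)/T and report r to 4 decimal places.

lx = nx/n0 = nx/100: 1, 0.67, 0.51, 0.3, 0.15, 0.05, 0
R0 = Σ lx·mx = 0 + 0 + 1.53 + 1.35 + 0.24 + 0.06 + 0 = 3.18
Σ x·lx·mx = 8.37; T = 8.37/3.18 = 2.63208…
r ≈ ln(R0)/T = ln(3.18)/2.63208… = 0.439532… → 0.4395

0.4395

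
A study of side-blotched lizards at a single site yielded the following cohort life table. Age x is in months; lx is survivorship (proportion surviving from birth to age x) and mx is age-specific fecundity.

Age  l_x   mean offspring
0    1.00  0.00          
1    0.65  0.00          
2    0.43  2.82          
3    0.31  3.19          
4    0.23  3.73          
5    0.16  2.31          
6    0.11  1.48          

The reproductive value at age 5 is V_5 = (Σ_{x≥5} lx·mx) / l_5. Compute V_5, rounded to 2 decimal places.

3.33

lx·mx for x ≥ 5: 0.3696, 0.1628 → sum = 0.5324
V_5 = 0.5324 / l_5 = 0.5324 / 0.16 = 3.3275 → 3.33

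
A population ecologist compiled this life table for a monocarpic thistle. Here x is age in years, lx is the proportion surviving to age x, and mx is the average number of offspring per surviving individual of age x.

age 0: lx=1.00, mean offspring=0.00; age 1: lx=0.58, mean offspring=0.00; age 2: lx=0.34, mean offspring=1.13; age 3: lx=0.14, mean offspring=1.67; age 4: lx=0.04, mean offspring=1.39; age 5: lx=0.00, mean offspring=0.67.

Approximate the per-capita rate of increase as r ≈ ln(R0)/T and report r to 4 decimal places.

-0.1573

R0 = Σ lx·mx = 0 + 0 + 0.3842 + 0.2338 + 0.0556 + 0 = 0.6736
Σ x·lx·mx = 1.6922; T = 1.6922/0.6736 = 2.51217…
r ≈ ln(R0)/T = ln(0.6736)/2.51217… = -0.157282… → -0.1573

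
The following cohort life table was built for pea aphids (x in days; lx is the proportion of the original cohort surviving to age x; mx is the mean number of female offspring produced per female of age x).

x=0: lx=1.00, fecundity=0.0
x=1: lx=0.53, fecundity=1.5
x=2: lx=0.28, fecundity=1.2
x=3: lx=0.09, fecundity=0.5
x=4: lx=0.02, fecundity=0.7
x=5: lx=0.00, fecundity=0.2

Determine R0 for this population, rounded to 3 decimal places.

lx·mx by age: 0, 0.795, 0.336, 0.045, 0.014, 0
R0 = Σ lx·mx = 1.19 → 1.190

1.190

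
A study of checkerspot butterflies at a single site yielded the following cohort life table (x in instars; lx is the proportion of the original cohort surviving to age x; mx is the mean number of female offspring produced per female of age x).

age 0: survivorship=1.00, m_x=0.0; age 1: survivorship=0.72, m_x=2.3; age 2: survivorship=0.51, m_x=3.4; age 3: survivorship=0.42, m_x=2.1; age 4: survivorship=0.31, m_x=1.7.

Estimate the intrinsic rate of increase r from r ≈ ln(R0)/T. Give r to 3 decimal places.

R0 = Σ lx·mx = 0 + 1.656 + 1.734 + 0.882 + 0.527 = 4.799
Σ x·lx·mx = 9.878; T = 9.878/4.799 = 2.05835…
r ≈ ln(R0)/T = ln(4.799)/2.05835… = 0.76197… → 0.762

0.762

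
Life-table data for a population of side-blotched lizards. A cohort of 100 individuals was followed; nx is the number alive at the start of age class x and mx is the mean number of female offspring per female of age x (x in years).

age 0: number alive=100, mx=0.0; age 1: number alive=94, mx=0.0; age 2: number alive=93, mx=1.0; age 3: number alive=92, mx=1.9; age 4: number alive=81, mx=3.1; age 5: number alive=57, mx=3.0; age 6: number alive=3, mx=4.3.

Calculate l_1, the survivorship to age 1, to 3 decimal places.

0.940

l_1 = n_1/n_0 = 94/100 = 0.94 → 0.940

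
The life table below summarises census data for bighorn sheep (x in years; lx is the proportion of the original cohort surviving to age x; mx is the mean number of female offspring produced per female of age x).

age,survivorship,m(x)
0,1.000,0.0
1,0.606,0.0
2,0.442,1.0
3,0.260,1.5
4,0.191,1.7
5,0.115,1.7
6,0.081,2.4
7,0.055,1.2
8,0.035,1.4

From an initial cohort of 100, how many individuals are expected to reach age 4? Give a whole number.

19

Expected survivors = N0 · l_4 = 100 × 0.191 = 19.1 → 19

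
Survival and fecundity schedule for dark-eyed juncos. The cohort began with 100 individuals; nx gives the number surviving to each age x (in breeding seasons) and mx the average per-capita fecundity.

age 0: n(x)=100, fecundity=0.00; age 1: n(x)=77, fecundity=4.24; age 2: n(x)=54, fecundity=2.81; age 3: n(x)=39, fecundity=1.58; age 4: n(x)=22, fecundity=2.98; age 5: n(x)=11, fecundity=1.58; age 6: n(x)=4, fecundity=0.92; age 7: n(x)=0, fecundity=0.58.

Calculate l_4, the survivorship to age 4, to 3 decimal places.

l_4 = n_4/n_0 = 22/100 = 0.22 → 0.220

0.220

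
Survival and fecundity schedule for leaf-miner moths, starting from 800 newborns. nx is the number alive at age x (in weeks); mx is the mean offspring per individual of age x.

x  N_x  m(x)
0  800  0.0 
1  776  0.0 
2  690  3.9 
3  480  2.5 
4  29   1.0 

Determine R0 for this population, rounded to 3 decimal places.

4.900

lx = nx/n0 = nx/800: 1, 0.97, 0.8625, 0.6, 0.03625
lx·mx by age: 0, 0, 3.36375, 1.5, 0.03625
R0 = Σ lx·mx = 4.9 → 4.900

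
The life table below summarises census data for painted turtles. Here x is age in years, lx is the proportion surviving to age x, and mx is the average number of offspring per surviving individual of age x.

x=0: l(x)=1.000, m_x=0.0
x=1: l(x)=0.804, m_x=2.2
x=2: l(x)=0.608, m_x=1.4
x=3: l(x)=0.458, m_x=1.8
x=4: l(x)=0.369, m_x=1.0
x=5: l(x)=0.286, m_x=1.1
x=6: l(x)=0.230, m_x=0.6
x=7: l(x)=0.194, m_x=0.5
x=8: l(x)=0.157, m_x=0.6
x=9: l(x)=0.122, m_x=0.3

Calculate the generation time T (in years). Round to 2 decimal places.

lx·mx: 0, 1.7688, 0.8512, 0.8244, 0.369, 0.3146, 0.138, 0.097, 0.0942, 0.0366 → R0 = 4.4938
x·lx·mx: 0, 1.7688, 1.7024, 2.4732, 1.476, 1.573, 0.828, 0.679, 0.7536, 0.3294 → Σ = 11.5834
T = 11.5834 / 4.4938 = 2.57764… → 2.58

2.58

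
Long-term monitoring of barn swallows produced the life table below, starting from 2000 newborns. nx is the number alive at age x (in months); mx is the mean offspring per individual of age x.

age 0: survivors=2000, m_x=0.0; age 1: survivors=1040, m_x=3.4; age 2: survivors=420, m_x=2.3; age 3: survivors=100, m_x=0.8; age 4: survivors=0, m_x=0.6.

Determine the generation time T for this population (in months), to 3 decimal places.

1.246

lx = nx/n0 = nx/2000: 1, 0.52, 0.21, 0.05, 0
lx·mx: 0, 1.768, 0.483, 0.04, 0 → R0 = 2.291
x·lx·mx: 0, 1.768, 0.966, 0.12, 0 → Σ = 2.854
T = 2.854 / 2.291 = 1.245744… → 1.246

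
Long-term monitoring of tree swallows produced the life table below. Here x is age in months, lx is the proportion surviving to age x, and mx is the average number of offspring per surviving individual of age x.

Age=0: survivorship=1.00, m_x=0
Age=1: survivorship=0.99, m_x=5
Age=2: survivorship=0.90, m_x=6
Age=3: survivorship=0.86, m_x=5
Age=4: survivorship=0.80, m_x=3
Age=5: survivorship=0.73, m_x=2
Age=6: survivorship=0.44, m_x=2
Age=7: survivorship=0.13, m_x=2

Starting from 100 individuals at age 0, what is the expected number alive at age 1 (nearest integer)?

99

Expected survivors = N0 · l_1 = 100 × 0.99 = 99 → 99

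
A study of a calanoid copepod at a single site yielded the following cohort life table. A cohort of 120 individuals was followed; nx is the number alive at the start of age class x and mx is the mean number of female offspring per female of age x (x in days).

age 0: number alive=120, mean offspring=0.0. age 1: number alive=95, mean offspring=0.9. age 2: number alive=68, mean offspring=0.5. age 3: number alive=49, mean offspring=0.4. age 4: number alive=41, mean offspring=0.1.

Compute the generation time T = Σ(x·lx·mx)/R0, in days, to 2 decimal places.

1.60

lx = nx/n0 = nx/120: 1, 0.79167…, 0.56667…, 0.40833…, 0.34167…
lx·mx: 0, 0.7125…, 0.283333…, 0.163333…, 0.034167… → R0 = 1.193333…
x·lx·mx: 0, 0.7125…, 0.566667…, 0.49…, 0.136667… → Σ = 1.905833…
T = 1.905833… / 1.193333… = 1.597067… → 1.60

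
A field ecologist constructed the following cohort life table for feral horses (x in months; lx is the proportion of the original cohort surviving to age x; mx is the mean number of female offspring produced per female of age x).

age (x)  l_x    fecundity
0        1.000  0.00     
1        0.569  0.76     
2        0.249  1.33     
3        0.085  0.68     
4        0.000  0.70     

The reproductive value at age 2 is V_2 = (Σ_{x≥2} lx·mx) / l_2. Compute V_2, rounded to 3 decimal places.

lx·mx for x ≥ 2: 0.33117, 0.0578, 0 → sum = 0.38897
V_2 = 0.38897 / l_2 = 0.38897 / 0.249 = 1.562129… → 1.562

1.562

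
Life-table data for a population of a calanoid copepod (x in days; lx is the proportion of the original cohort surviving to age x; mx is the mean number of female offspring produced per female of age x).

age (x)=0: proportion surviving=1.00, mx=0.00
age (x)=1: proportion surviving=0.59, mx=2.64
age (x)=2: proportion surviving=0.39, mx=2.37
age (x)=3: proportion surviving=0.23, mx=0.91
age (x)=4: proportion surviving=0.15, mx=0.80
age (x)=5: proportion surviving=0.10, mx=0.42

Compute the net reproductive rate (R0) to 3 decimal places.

2.853

lx·mx by age: 0, 1.5576, 0.9243, 0.2093, 0.12, 0.042
R0 = Σ lx·mx = 2.8532 → 2.853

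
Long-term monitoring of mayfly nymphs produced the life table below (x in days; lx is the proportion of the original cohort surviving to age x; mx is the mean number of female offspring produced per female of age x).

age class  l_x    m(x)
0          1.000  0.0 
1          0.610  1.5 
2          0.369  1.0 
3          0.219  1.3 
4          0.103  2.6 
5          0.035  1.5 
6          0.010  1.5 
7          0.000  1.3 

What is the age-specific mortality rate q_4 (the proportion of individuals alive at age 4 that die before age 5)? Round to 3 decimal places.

0.660

q_4 = (l_4 − l_5) / l_4 = (0.103 − 0.035) / 0.103
     = 0.068 / 0.103 = 0.660194… → 0.660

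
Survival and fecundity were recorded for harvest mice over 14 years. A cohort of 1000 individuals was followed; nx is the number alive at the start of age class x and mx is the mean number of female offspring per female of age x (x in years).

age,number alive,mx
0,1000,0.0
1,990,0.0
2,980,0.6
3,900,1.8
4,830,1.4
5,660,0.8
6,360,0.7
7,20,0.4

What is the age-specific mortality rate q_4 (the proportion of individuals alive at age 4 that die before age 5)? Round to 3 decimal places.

0.205

lx = nx/n0 = nx/1000: 1, 0.99, 0.98, 0.9, 0.83, 0.66, 0.36, 0.02
q_4 = (l_4 − l_5) / l_4 = (0.83 − 0.66) / 0.83
     = 0.17 / 0.83 = 0.204819… → 0.205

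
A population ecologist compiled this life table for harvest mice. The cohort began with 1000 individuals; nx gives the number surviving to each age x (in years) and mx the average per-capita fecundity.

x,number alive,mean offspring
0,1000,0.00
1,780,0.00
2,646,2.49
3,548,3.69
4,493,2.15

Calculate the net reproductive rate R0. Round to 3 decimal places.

lx = nx/n0 = nx/1000: 1, 0.78, 0.646, 0.548, 0.493
lx·mx by age: 0, 0, 1.60854, 2.02212, 1.05995
R0 = Σ lx·mx = 4.69061 → 4.691

4.691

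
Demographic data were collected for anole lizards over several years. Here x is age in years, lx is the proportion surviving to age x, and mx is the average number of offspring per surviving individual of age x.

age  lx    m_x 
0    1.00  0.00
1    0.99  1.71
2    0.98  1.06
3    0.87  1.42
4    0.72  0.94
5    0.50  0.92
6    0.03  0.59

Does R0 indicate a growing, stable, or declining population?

growing

R0 = Σ lx·mx = 0 + 1.6929 + 1.0388 + 1.2354 + 0.6768 + 0.46 + 0.0177 = 5.1216
R0 > 1, so the population is growing.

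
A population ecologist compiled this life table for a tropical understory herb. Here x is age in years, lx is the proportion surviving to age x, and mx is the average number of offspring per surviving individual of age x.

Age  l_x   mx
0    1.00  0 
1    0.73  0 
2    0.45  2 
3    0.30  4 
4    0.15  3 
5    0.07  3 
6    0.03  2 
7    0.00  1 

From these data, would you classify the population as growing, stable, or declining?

growing

R0 = Σ lx·mx = 0 + 0 + 0.9 + 1.2 + 0.45 + 0.21 + 0.06 + 0 = 2.82
R0 > 1, so the population is growing.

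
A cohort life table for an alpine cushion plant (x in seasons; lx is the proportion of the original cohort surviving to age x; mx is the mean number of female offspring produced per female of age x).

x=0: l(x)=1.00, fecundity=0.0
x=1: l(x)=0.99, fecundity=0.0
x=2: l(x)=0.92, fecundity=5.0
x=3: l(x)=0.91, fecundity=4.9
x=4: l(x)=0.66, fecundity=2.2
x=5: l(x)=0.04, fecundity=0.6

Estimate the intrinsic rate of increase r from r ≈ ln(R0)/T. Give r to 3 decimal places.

R0 = Σ lx·mx = 0 + 0 + 4.6 + 4.459 + 1.452 + 0.024 = 10.535
Σ x·lx·mx = 28.505; T = 28.505/10.535 = 2.70574…
r ≈ ln(R0)/T = ln(10.535)/2.70574… = 0.87026… → 0.870

0.870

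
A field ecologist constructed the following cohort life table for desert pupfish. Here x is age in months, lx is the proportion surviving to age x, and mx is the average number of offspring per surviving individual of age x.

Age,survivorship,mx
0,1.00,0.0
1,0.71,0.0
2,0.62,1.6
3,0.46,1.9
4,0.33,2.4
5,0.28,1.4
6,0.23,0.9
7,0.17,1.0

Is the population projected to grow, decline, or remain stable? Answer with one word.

growing

R0 = Σ lx·mx = 0 + 0 + 0.992 + 0.874 + 0.792 + 0.392 + 0.207 + 0.17 = 3.427
R0 > 1, so the population is growing.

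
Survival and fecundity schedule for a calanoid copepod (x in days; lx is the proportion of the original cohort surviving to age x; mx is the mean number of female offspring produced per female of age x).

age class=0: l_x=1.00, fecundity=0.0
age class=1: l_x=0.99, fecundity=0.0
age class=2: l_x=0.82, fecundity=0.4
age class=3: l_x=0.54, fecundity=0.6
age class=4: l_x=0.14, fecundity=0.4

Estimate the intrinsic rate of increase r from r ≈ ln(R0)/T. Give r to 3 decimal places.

R0 = Σ lx·mx = 0 + 0 + 0.328 + 0.324 + 0.056 = 0.708
Σ x·lx·mx = 1.852; T = 1.852/0.708 = 2.61582…
r ≈ ln(R0)/T = ln(0.708)/2.61582… = -0.13201… → -0.132

-0.132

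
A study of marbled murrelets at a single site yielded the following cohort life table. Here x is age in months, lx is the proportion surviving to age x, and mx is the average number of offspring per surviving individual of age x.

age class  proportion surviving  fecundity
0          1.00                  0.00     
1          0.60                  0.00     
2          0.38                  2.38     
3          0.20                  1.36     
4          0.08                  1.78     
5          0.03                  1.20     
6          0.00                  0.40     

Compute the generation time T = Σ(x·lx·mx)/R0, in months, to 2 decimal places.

2.49

lx·mx: 0, 0, 0.9044, 0.272, 0.1424, 0.036, 0 → R0 = 1.3548
x·lx·mx: 0, 0, 1.8088, 0.816, 0.5696, 0.18, 0 → Σ = 3.3744
T = 3.3744 / 1.3548 = 2.4907… → 2.49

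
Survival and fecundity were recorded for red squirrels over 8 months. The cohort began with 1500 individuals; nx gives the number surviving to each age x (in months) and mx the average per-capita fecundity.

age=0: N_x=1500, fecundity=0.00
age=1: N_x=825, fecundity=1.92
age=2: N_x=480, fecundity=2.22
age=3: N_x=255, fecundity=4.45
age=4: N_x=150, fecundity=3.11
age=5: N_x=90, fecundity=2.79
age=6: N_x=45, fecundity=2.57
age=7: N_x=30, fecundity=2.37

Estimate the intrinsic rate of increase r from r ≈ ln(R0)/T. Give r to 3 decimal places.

0.467

lx = nx/n0 = nx/1500: 1, 0.55, 0.32, 0.17, 0.1, 0.06, 0.03, 0.02
R0 = Σ lx·mx = 0 + 1.056 + 0.7104 + 0.7565 + 0.311 + 0.1674 + 0.0771 + 0.0474 = 3.1258
Σ x·lx·mx = 7.6217; T = 7.6217/3.1258 = 2.43832…
r ≈ ln(R0)/T = ln(3.1258)/2.43832… = 0.46741… → 0.467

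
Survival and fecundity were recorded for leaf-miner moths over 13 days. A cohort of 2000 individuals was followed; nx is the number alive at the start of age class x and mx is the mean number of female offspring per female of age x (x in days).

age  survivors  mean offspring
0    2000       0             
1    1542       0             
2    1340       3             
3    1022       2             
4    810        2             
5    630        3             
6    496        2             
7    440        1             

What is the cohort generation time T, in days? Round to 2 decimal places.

lx = nx/n0 = nx/2000: 1, 0.771, 0.67, 0.511, 0.405, 0.315, 0.248, 0.22
lx·mx: 0, 0, 2.01, 1.022, 0.81, 0.945, 0.496, 0.22 → R0 = 5.503
x·lx·mx: 0, 0, 4.02, 3.066, 3.24, 4.725, 2.976, 1.54 → Σ = 19.567
T = 19.567 / 5.503 = 3.555697… → 3.56

3.56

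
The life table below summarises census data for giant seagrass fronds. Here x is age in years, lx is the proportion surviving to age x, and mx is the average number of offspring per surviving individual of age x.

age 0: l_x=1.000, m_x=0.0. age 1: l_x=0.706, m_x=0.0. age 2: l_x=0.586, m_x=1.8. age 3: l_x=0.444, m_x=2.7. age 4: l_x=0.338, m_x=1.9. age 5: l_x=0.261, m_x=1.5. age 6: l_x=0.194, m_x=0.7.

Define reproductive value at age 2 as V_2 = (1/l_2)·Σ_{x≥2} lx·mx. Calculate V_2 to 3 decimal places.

lx·mx for x ≥ 2: 1.0548, 1.1988, 0.6422, 0.3915, 0.1358 → sum = 3.4231
V_2 = 3.4231 / l_2 = 3.4231 / 0.586 = 5.841468… → 5.841

5.841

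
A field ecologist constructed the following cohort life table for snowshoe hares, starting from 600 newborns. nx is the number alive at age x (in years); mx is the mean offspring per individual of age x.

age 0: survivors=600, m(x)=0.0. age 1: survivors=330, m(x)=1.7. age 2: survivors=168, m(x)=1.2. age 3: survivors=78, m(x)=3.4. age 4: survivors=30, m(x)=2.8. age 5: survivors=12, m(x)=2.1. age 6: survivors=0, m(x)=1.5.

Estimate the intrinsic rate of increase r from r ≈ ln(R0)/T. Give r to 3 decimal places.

0.327

lx = nx/n0 = nx/600: 1, 0.55, 0.28, 0.13, 0.05, 0.02, 0
R0 = Σ lx·mx = 0 + 0.935 + 0.336 + 0.442 + 0.14 + 0.042 + 0 = 1.895
Σ x·lx·mx = 3.703; T = 3.703/1.895 = 1.95409…
r ≈ ln(R0)/T = ln(1.895)/1.95409… = 0.32712… → 0.327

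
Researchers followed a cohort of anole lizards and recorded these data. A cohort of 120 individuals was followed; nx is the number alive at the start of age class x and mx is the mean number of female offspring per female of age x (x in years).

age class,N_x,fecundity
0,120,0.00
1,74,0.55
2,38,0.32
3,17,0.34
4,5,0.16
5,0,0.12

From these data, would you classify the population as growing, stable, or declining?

lx = nx/n0 = nx/120: 1, 0.61667…, 0.31667…, 0.14167…, 0.04167…, 0
R0 = Σ lx·mx = 0 + 0.339167… + 0.101333… + 0.048167… + 0.006667… + 0 = 0.495333…
R0 < 1, so the population is declining.

declining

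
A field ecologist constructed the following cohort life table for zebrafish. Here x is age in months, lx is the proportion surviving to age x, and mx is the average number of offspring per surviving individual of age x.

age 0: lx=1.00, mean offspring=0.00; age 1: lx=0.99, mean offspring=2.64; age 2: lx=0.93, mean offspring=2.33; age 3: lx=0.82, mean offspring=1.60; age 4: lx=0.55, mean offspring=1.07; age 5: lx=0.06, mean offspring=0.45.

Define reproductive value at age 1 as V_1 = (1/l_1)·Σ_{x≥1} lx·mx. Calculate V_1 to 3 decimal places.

lx·mx for x ≥ 1: 2.6136, 2.1669, 1.312, 0.5885, 0.027 → sum = 6.708
V_1 = 6.708 / l_1 = 6.708 / 0.99 = 6.775758… → 6.776

6.776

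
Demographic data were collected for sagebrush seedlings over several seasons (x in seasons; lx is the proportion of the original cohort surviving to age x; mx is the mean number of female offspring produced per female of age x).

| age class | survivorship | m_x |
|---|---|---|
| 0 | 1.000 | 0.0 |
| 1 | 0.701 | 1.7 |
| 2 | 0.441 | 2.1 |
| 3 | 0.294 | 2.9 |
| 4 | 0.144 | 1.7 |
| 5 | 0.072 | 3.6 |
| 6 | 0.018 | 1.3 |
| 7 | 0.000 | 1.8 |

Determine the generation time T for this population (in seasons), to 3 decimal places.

2.292

lx·mx: 0, 1.1917, 0.9261, 0.8526, 0.2448, 0.2592, 0.0234, 0 → R0 = 3.4978
x·lx·mx: 0, 1.1917, 1.8522, 2.5578, 0.9792, 1.296, 0.1404, 0 → Σ = 8.0173
T = 8.0173 / 3.4978 = 2.292098… → 2.292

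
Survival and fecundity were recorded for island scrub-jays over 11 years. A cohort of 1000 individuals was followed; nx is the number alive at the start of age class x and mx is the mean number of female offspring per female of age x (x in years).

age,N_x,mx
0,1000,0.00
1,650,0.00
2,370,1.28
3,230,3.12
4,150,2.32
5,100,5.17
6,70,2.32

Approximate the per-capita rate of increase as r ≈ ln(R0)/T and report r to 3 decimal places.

0.220

lx = nx/n0 = nx/1000: 1, 0.65, 0.37, 0.23, 0.15, 0.1, 0.07
R0 = Σ lx·mx = 0 + 0 + 0.4736 + 0.7176 + 0.348 + 0.517 + 0.1624 = 2.2186
Σ x·lx·mx = 8.0514; T = 8.0514/2.2186 = 3.62905…
r ≈ ln(R0)/T = ln(2.2186)/3.62905… = 0.21958… → 0.220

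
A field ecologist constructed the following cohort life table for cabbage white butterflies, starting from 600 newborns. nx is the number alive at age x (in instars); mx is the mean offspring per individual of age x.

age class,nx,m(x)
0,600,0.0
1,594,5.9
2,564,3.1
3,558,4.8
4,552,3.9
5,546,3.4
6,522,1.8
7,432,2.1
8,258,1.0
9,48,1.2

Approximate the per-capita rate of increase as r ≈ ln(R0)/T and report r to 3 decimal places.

0.937

lx = nx/n0 = nx/600: 1, 0.99, 0.94, 0.93, 0.92, 0.91, 0.87, 0.72, 0.43, 0.08
R0 = Σ lx·mx = 0 + 5.841 + 2.914 + 4.464 + 3.588 + 3.094 + 1.566 + 1.512 + 0.43 + 0.096 = 23.505
Σ x·lx·mx = 79.167; T = 79.167/23.505 = 3.36809…
r ≈ ln(R0)/T = ln(23.505)/3.36809… = 0.93739… → 0.937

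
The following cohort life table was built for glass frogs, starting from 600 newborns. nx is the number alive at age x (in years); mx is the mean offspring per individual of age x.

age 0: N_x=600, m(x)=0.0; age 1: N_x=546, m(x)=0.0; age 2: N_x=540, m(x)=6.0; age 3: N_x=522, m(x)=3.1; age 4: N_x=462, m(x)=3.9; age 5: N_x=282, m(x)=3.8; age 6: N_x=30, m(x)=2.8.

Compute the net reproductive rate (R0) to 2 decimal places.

13.03

lx = nx/n0 = nx/600: 1, 0.91, 0.9, 0.87, 0.77, 0.47, 0.05
lx·mx by age: 0, 0, 5.4, 2.697, 3.003, 1.786, 0.14
R0 = Σ lx·mx = 13.026 → 13.03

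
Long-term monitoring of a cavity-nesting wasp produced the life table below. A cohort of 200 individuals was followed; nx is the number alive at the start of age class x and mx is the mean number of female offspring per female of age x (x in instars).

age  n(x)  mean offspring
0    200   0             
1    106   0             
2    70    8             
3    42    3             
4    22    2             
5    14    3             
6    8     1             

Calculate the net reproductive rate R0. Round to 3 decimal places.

lx = nx/n0 = nx/200: 1, 0.53, 0.35, 0.21, 0.11, 0.07, 0.04
lx·mx by age: 0, 0, 2.8, 0.63, 0.22, 0.21, 0.04
R0 = Σ lx·mx = 3.9 → 3.900

3.900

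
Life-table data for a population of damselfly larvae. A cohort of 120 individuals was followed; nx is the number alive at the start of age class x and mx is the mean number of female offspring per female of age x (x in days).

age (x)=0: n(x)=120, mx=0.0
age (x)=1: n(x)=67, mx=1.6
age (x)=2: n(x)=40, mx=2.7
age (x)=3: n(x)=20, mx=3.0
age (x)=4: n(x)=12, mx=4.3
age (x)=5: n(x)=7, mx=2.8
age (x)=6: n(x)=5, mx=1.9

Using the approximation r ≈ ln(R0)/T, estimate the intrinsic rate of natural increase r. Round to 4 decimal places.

lx = nx/n0 = nx/120: 1, 0.55833…, 0.33333…, 0.16667…, 0.1, 0.05833…, 0.04167…
R0 = Σ lx·mx = 0 + 0.89333… + 0.9… + 0.5… + 0.43 + 0.16333… + 0.07917… = 2.965833…
Σ x·lx·mx = 7.205…; T = 7.205…/2.965833… = 2.42933…
r ≈ ln(R0)/T = ln(2.965833…)/2.42933… = 0.447513… → 0.4475

0.4475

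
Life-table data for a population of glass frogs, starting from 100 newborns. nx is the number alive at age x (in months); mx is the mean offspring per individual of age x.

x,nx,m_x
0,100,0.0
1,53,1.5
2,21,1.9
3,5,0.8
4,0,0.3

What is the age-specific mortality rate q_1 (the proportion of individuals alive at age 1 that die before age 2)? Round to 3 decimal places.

0.604

lx = nx/n0 = nx/100: 1, 0.53, 0.21, 0.05, 0
q_1 = (l_1 − l_2) / l_1 = (0.53 − 0.21) / 0.53
     = 0.32 / 0.53 = 0.603774… → 0.604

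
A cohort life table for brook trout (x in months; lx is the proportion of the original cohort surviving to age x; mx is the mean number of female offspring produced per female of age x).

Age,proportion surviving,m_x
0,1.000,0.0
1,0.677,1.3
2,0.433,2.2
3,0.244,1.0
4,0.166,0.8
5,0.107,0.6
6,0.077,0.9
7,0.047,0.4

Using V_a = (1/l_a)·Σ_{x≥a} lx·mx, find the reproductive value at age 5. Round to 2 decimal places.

lx·mx for x ≥ 5: 0.0642, 0.0693, 0.0188 → sum = 0.1523
V_5 = 0.1523 / l_5 = 0.1523 / 0.107 = 1.423364… → 1.42

1.42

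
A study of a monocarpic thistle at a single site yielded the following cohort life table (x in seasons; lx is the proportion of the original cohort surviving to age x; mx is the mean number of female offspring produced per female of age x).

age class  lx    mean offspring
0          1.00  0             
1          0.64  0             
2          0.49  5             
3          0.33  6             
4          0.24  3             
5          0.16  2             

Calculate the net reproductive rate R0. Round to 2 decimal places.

5.47

lx·mx by age: 0, 0, 2.45, 1.98, 0.72, 0.32
R0 = Σ lx·mx = 5.47 → 5.47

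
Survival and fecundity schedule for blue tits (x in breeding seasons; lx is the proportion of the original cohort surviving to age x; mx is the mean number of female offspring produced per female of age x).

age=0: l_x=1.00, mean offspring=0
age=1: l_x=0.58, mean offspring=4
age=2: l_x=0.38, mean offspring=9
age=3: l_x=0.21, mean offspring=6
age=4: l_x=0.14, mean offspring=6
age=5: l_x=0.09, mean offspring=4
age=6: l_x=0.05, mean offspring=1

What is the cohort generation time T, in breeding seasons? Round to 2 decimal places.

2.23

lx·mx: 0, 2.32, 3.42, 1.26, 0.84, 0.36, 0.05 → R0 = 8.25
x·lx·mx: 0, 2.32, 6.84, 3.78, 3.36, 1.8, 0.3 → Σ = 18.4
T = 18.4 / 8.25 = 2.230303… → 2.23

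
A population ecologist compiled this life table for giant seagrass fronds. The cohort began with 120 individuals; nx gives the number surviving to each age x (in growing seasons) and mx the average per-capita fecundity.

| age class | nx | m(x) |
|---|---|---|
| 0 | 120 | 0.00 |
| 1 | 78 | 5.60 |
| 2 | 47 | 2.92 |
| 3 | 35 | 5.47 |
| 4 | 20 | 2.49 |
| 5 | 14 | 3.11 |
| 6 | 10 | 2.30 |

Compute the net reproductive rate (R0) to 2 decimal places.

lx = nx/n0 = nx/120: 1, 0.65, 0.39167…, 0.29167…, 0.16667…, 0.11667…, 0.08333…
lx·mx by age: 0, 3.64, 1.143667…, 1.595417…, 0.415…, 0.362833…, 0.191667…
R0 = Σ lx·mx = 7.348583… → 7.35

7.35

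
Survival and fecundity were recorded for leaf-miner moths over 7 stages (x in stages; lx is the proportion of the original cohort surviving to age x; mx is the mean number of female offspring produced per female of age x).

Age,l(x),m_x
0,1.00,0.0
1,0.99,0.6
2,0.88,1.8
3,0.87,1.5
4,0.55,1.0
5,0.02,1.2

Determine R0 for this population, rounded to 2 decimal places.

4.06

lx·mx by age: 0, 0.594, 1.584, 1.305, 0.55, 0.024
R0 = Σ lx·mx = 4.057 → 4.06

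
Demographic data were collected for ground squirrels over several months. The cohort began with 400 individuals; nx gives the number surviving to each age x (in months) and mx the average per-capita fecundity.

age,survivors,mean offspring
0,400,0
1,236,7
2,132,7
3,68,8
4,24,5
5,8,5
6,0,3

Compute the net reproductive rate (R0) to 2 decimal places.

8.20

lx = nx/n0 = nx/400: 1, 0.59, 0.33, 0.17, 0.06, 0.02, 0
lx·mx by age: 0, 4.13, 2.31, 1.36, 0.3, 0.1, 0
R0 = Σ lx·mx = 8.2 → 8.20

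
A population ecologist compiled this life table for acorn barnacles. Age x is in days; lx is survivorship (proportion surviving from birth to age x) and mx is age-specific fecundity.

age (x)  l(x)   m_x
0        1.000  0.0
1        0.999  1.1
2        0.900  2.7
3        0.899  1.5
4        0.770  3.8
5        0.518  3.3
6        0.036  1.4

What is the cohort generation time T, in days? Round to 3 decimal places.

lx·mx: 0, 1.0989, 2.43, 1.3485, 2.926, 1.7094, 0.0504 → R0 = 9.5632
x·lx·mx: 0, 1.0989, 4.86, 4.0455, 11.704, 8.547, 0.3024 → Σ = 30.5578
T = 30.5578 / 9.5632 = 3.195353… → 3.195

3.195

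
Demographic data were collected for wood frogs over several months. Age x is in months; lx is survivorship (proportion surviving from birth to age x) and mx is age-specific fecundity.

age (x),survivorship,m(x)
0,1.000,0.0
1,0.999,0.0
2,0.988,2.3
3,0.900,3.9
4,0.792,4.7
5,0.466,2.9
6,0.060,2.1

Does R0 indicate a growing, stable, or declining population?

R0 = Σ lx·mx = 0 + 0 + 2.2724 + 3.51 + 3.7224 + 1.3514 + 0.126 = 10.9822
R0 > 1, so the population is growing.

growing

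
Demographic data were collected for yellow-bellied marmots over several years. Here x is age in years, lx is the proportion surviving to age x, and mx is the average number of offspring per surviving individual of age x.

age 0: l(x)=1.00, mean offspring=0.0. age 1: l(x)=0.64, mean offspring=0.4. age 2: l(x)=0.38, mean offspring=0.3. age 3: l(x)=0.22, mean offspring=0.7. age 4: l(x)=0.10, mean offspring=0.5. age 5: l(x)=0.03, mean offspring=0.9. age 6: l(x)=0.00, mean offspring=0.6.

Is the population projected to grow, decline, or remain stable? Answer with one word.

declining

R0 = Σ lx·mx = 0 + 0.256 + 0.114 + 0.154 + 0.05 + 0.027 + 0 = 0.601
R0 < 1, so the population is declining.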